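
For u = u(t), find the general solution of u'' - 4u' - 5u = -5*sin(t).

Characteristic equation r² - 4r - 5 = 0 factors as (r + 1)(r - 5) = 0, so r = -1, 5.
Hence u_h = C1*exp(-t) + C2*exp(5*t).
Try u_p = A*cos(t) + B*sin(t). Substituting and equating the coefficients of cos(t) and sin(t) gives A = -5/13, B = 15/26, so u_p = -5*cos(t)/13 + 15*sin(t)/26.

u = -5*cos(t)/13 + 15*sin(t)/26 + C1*exp(-t) + C2*exp(5*t)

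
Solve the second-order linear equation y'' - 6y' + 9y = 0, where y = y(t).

y = C1*exp(3*t) + C2*t*exp(3*t)

Characteristic equation r² - 6r + 9 = 0 has discriminant (-6)² - 4·(9) = 0, so r = 3 is a repeated root.
Hence y_h = (C1 + C2*t)*exp(3*t).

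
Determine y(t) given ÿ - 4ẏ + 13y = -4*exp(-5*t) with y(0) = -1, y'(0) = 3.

y = -2*exp(-5*t)/29 - 27*cos(3*t)*exp(2*t)/29 + 131*exp(2*t)*sin(3*t)/87

Characteristic equation r² - 4r + 13 = 0 has discriminant (-4)² - 4·(13) = -36 < 0, so r = 2 ± 3i.
Hence y_h = C1*cos(3*t)*exp(2*t) + C2*exp(2*t)*sin(3*t).
Try y_p = A*exp(-5*t). Substituting into the equation and dividing by exp(-5*t) gives A = -2/29, so y_p = -2*exp(-5*t)/29.
General solution: y = -2*exp(-5*t)/29 + C1*cos(3*t)*exp(2*t) + C2*exp(2*t)*sin(3*t).
Apply the initial conditions: y(0) = -2/29 + C1 = -1 and y'(0) = 10/29 + 2*C1 + 3*C2 = 3. Solving gives C1 = -27/29, C2 = 131/87.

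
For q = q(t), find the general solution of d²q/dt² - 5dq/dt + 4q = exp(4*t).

q = C1*exp(4*t) + C2*exp(t) + t*exp(4*t)/3

Characteristic equation r² - 5r + 4 = 0 factors as (r - 4)(r - 1) = 0, so r = 4, 1.
Hence q_h = C1*exp(4*t) + C2*exp(t).
Since exp(4*t) solves the homogeneous equation (r = 4 is a root of multiplicity 1), multiply the trial by t. Try q_p = A*t*exp(4*t). Substituting into the equation and dividing by exp(4*t) gives A = 1/3, so q_p = t*exp(4*t)/3.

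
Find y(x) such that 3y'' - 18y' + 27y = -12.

y = -4/9 + C1*exp(3*x) + C2*x*exp(3*x)

Divide through by 3: y'' - 6y' + 9y = -4.
Characteristic equation r² - 6r + 9 = 0 has discriminant (-6)² - 4·(9) = 0, so r = 3 is a repeated root.
Hence y_h = (C1 + C2*x)*exp(3*x).
For the particular solution try y_p = A0. Substituting and matching coefficients of each power of x gives A0 = -4/9, so y_p = -4/9.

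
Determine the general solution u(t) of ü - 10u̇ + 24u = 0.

u = C1*exp(6*t) + C2*exp(4*t)

Characteristic equation r² - 10r + 24 = 0 factors as (r - 6)(r - 4) = 0, so r = 6, 4.
Hence u_h = C1*exp(6*t) + C2*exp(4*t).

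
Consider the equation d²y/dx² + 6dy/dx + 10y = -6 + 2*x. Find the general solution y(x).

y = -18/25 + x/5 + C1*cos(x)*exp(-3*x) + C2*exp(-3*x)*sin(x)

Characteristic equation r² + 6r + 10 = 0 has discriminant (6)² - 4·(10) = -4 < 0, so r = -3 ± i.
Hence y_h = C1*cos(x)*exp(-3*x) + C2*exp(-3*x)*sin(x).
For the particular solution try y_p = A0 + A1*x. Substituting and matching coefficients of each power of x gives A0 = -18/25, A1 = 1/5, so y_p = -18/25 + x/5.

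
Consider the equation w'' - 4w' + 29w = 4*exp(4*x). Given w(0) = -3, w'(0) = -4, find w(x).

w = 4*exp(4*x)/29 - 91*cos(5*x)*exp(2*x)/29 + 10*exp(2*x)*sin(5*x)/29

Characteristic equation r² - 4r + 29 = 0 has discriminant (-4)² - 4·(29) = -100 < 0, so r = 2 ± 5i.
Hence w_h = C1*cos(5*x)*exp(2*x) + C2*exp(2*x)*sin(5*x).
Try w_p = A*exp(4*x). Substituting into the equation and dividing by exp(4*x) gives A = 4/29, so w_p = 4*exp(4*x)/29.
General solution: w = 4*exp(4*x)/29 + C1*cos(5*x)*exp(2*x) + C2*exp(2*x)*sin(5*x).
Apply the initial conditions: w(0) = 4/29 + C1 = -3 and w'(0) = 16/29 + 2*C1 + 5*C2 = -4. Solving gives C1 = -91/29, C2 = 10/29.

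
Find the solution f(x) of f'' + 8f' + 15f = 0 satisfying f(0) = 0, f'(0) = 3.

f = -3*exp(-5*x)/2 + 3*exp(-3*x)/2

Characteristic equation r² + 8r + 15 = 0 factors as (r + 3)(r + 5) = 0, so r = -3, -5.
Hence f_h = C1*exp(-3*x) + C2*exp(-5*x).
Apply the initial conditions: f(0) = C1 + C2 = 0 and f'(0) = -5*C2 - 3*C1 = 3. Solving gives C1 = 3/2, C2 = -3/2.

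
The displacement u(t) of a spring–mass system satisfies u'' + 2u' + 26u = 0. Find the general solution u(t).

u = C1*cos(5*t)*exp(-t) + C2*exp(-t)*sin(5*t)

Characteristic equation r² + 2r + 26 = 0 has discriminant (2)² - 4·(26) = -100 < 0, so r = -1 ± 5i.
Hence u_h = C1*cos(5*t)*exp(-t) + C2*exp(-t)*sin(5*t).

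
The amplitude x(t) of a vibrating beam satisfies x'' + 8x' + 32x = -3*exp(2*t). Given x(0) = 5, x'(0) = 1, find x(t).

x = -3*exp(2*t)/52 + 263*cos(4*t)*exp(-4*t)/52 + 555*exp(-4*t)*sin(4*t)/104

Characteristic equation r² + 8r + 32 = 0 has discriminant (8)² - 4·(32) = -64 < 0, so r = -4 ± 4i.
Hence x_h = C1*cos(4*t)*exp(-4*t) + C2*exp(-4*t)*sin(4*t).
Try x_p = A*exp(2*t). Substituting into the equation and dividing by exp(2*t) gives A = -3/52, so x_p = -3*exp(2*t)/52.
General solution: x = -3*exp(2*t)/52 + C1*cos(4*t)*exp(-4*t) + C2*exp(-4*t)*sin(4*t).
Apply the initial conditions: x(0) = -3/52 + C1 = 5 and x'(0) = -3/26 - 4*C1 + 4*C2 = 1. Solving gives C1 = 263/52, C2 = 555/104.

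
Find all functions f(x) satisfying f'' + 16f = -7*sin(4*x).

f = C1*cos(4*x) + C2*sin(4*x) + 7*x*cos(4*x)/8

Characteristic equation r² + 16 = 0 has discriminant (0)² - 4·(16) = -64 < 0, so r = ± 4i.
Hence f_h = C1*cos(4*x) + C2*sin(4*x).
Since ±4i are characteristic roots, multiply the trial by x. Try f_p = x*(A*cos(4*x) + B*sin(4*x)). Substituting and equating the coefficients of cos(4x) and sin(4x) gives A = 7/8, B = 0, so f_p = 7*x*cos(4*x)/8.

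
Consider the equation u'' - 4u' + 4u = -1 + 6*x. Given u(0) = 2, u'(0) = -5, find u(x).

u = 5/4 + 3*x/2 + 3*exp(2*x)/4 - 8*x*exp(2*x)

Characteristic equation r² - 4r + 4 = 0 has discriminant (-4)² - 4·(4) = 0, so r = 2 is a repeated root.
Hence u_h = (C1 + C2*x)*exp(2*x).
For the particular solution try u_p = A0 + A1*x. Substituting and matching coefficients of each power of x gives A0 = 5/4, A1 = 3/2, so u_p = 5/4 + 3*x/2.
General solution: u = 5/4 + 3*x/2 + C1*exp(2*x) + C2*x*exp(2*x).
Apply the initial conditions: u(0) = 5/4 + C1 = 2 and u'(0) = 3/2 + C2 + 2*C1 = -5. Solving gives C1 = 3/4, C2 = -8.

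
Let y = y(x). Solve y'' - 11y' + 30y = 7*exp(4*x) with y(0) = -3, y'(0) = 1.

Characteristic equation r² - 11r + 30 = 0 factors as (r - 5)(r - 6) = 0, so r = 5, 6.
Hence y_h = C1*exp(5*x) + C2*exp(6*x).
Try y_p = A*exp(4*x). Substituting into the equation and dividing by exp(4*x) gives A = 7/2, so y_p = 7*exp(4*x)/2.
General solution: y = 7*exp(4*x)/2 + C1*exp(5*x) + C2*exp(6*x).
Apply the initial conditions: y(0) = 7/2 + C1 + C2 = -3 and y'(0) = 14 + 5*C1 + 6*C2 = 1. Solving gives C1 = -26, C2 = 39/2.

y = -26*exp(5*x) + 7*exp(4*x)/2 + 39*exp(6*x)/2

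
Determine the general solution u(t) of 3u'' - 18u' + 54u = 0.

u = C1*cos(3*t)*exp(3*t) + C2*exp(3*t)*sin(3*t)

Divide through by 3: u'' - 6u' + 18u = 0.
Characteristic equation r² - 6r + 18 = 0 has discriminant (-6)² - 4·(18) = -36 < 0, so r = 3 ± 3i.
Hence u_h = C1*cos(3*t)*exp(3*t) + C2*exp(3*t)*sin(3*t).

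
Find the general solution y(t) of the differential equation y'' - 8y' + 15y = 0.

Characteristic equation r² - 8r + 15 = 0 factors as (r - 5)(r - 3) = 0, so r = 5, 3.
Hence y_h = C1*exp(5*t) + C2*exp(3*t).

y = C1*exp(5*t) + C2*exp(3*t)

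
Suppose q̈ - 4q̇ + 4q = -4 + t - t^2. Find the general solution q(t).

Characteristic equation r² - 4r + 4 = 0 has discriminant (-4)² - 4·(4) = 0, so r = 2 is a repeated root.
Hence q_h = (C1 + C2*t)*exp(2*t).
For the particular solution try q_p = A0 + A1*t + A2*t^2. Substituting and matching coefficients of each power of t gives A0 = -9/8, A1 = -1/4, A2 = -1/4, so q_p = -9/8 - t/4 - t^2/4.

q = -9/8 - t/4 - t**2/4 + C1*exp(2*t) + C2*t*exp(2*t)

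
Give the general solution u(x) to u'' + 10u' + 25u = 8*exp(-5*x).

Characteristic equation r² + 10r + 25 = 0 has discriminant (10)² - 4·(25) = 0, so r = -5 is a repeated root.
Hence u_h = (C1 + C2*x)*exp(-5*x).
Since exp(-5*x) solves the homogeneous equation (r = -5 is a root of multiplicity 2), multiply the trial by x^2. Try u_p = A*x^2*exp(-5*x). Substituting into the equation and dividing by exp(-5*x) gives A = 4, so u_p = 4*x^2*exp(-5*x).

u = C1*exp(-5*x) + 4*x**2*exp(-5*x) + C2*x*exp(-5*x)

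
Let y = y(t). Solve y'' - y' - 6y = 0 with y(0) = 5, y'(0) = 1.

Characteristic equation r² - r - 6 = 0 factors as (r + 2)(r - 3) = 0, so r = -2, 3.
Hence y_h = C1*exp(-2*t) + C2*exp(3*t).
Apply the initial conditions: y(0) = C1 + C2 = 5 and y'(0) = -2*C1 + 3*C2 = 1. Solving gives C1 = 14/5, C2 = 11/5.

y = 11*exp(3*t)/5 + 14*exp(-2*t)/5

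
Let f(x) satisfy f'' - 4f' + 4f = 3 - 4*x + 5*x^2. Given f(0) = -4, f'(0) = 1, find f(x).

f = 13/8 - 45*exp(2*x)/8 + 3*x/2 + 5*x**2/4 + 43*x*exp(2*x)/4

Characteristic equation r² - 4r + 4 = 0 has discriminant (-4)² - 4·(4) = 0, so r = 2 is a repeated root.
Hence f_h = (C1 + C2*x)*exp(2*x).
For the particular solution try f_p = A0 + A1*x + A2*x^2. Substituting and matching coefficients of each power of x gives A0 = 13/8, A1 = 3/2, A2 = 5/4, so f_p = 13/8 + 3*x/2 + 5*x^2/4.
General solution: f = 13/8 + 3*x/2 + 5*x^2/4 + C1*exp(2*x) + C2*x*exp(2*x).
Apply the initial conditions: f(0) = 13/8 + C1 = -4 and f'(0) = 3/2 + C2 + 2*C1 = 1. Solving gives C1 = -45/8, C2 = 43/4.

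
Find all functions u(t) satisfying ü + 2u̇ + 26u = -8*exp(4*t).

Characteristic equation r² + 2r + 26 = 0 has discriminant (2)² - 4·(26) = -100 < 0, so r = -1 ± 5i.
Hence u_h = C1*cos(5*t)*exp(-t) + C2*exp(-t)*sin(5*t).
Try u_p = A*exp(4*t). Substituting into the equation and dividing by exp(4*t) gives A = -4/25, so u_p = -4*exp(4*t)/25.

u = -4*exp(4*t)/25 + C1*cos(5*t)*exp(-t) + C2*exp(-t)*sin(5*t)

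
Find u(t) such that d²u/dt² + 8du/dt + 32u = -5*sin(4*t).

Characteristic equation r² + 8r + 32 = 0 has discriminant (8)² - 4·(32) = -64 < 0, so r = -4 ± 4i.
Hence u_h = C1*cos(4*t)*exp(-4*t) + C2*exp(-4*t)*sin(4*t).
Try u_p = A*cos(4*t) + B*sin(4*t). Substituting and equating the coefficients of cos(4t) and sin(4t) gives A = 1/8, B = -1/16, so u_p = -sin(4*t)/16 + cos(4*t)/8.

u = -sin(4*t)/16 + cos(4*t)/8 + C1*cos(4*t)*exp(-4*t) + C2*exp(-4*t)*sin(4*t)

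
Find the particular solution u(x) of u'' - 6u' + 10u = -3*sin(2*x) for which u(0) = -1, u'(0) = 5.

u = -cos(2*x)/5 - sin(2*x)/10 - 4*cos(x)*exp(3*x)/5 + 38*exp(3*x)*sin(x)/5

Characteristic equation r² - 6r + 10 = 0 has discriminant (-6)² - 4·(10) = -4 < 0, so r = 3 ± i.
Hence u_h = C1*cos(x)*exp(3*x) + C2*exp(3*x)*sin(x).
Try u_p = A*cos(2*x) + B*sin(2*x). Substituting and equating the coefficients of cos(2x) and sin(2x) gives A = -1/5, B = -1/10, so u_p = -cos(2*x)/5 - sin(2*x)/10.
General solution: u = -cos(2*x)/5 - sin(2*x)/10 + C1*cos(x)*exp(3*x) + C2*exp(3*x)*sin(x).
Apply the initial conditions: u(0) = -1/5 + C1 = -1 and u'(0) = -1/5 + C2 + 3*C1 = 5. Solving gives C1 = -4/5, C2 = 38/5.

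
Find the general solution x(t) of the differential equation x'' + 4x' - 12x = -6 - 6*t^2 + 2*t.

x = 23/36 + t**2/2 + t/6 + C1*exp(-6*t) + C2*exp(2*t)

Characteristic equation r² + 4r - 12 = 0 factors as (r + 6)(r - 2) = 0, so r = -6, 2.
Hence x_h = C1*exp(-6*t) + C2*exp(2*t).
For the particular solution try x_p = A0 + A1*t + A2*t^2. Substituting and matching coefficients of each power of t gives A0 = 23/36, A1 = 1/6, A2 = 1/2, so x_p = 23/36 + t^2/2 + t/6.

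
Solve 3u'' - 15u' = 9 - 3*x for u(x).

Divide through by 3: u'' - 5u' = 3 - x.
Characteristic equation r² - 5r = 0 factors as (r - 5)r = 0, so r = 5, 0.
Hence u_h = C1*exp(5*x) + C2.
Since 0 is a characteristic root (multiplicity 1), multiply the polynomial trial by x: try u_p = x*(A0 + A1*x). Substituting and matching coefficients of each power of x gives A0 = -14/25, A1 = 1/10, so u_p = -14*x/25 + x^2/10.

u = C2 - 14*x/25 + x**2/10 + C1*exp(5*x)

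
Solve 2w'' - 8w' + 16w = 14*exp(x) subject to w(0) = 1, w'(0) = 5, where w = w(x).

Divide through by 2: w'' - 4w' + 8w = 7*exp(x).
Characteristic equation r² - 4r + 8 = 0 has discriminant (-4)² - 4·(8) = -16 < 0, so r = 2 ± 2i.
Hence w_h = C1*cos(2*x)*exp(2*x) + C2*exp(2*x)*sin(2*x).
Try w_p = A*exp(x). Substituting into the equation and dividing by exp(x) gives A = 7/5, so w_p = 7*exp(x)/5.
General solution: w = 7*exp(x)/5 + C1*cos(2*x)*exp(2*x) + C2*exp(2*x)*sin(2*x).
Apply the initial conditions: w(0) = 7/5 + C1 = 1 and w'(0) = 7/5 + 2*C1 + 2*C2 = 5. Solving gives C1 = -2/5, C2 = 11/5.

w = 7*exp(x)/5 - 2*cos(2*x)*exp(2*x)/5 + 11*exp(2*x)*sin(2*x)/5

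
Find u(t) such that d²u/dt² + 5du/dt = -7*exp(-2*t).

Characteristic equation r² + 5r = 0 factors as (r + 5)r = 0, so r = -5, 0.
Hence u_h = C1*exp(-5*t) + C2.
Try u_p = A*exp(-2*t). Substituting into the equation and dividing by exp(-2*t) gives A = 7/6, so u_p = 7*exp(-2*t)/6.

u = C2 + 7*exp(-2*t)/6 + C1*exp(-5*t)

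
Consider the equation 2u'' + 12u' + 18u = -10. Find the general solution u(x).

Divide through by 2: u'' + 6u' + 9u = -5.
Characteristic equation r² + 6r + 9 = 0 has discriminant (6)² - 4·(9) = 0, so r = -3 is a repeated root.
Hence u_h = (C1 + C2*x)*exp(-3*x).
For the particular solution try u_p = A0. Substituting and matching coefficients of each power of x gives A0 = -5/9, so u_p = -5/9.

u = -5/9 + C1*exp(-3*x) + C2*x*exp(-3*x)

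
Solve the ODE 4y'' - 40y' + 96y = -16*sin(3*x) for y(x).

Divide through by 4: y'' - 10y' + 24y = -4*sin(3*x).
Characteristic equation r² - 10r + 24 = 0 factors as (r - 4)(r - 6) = 0, so r = 4, 6.
Hence y_h = C1*exp(4*x) + C2*exp(6*x).
Try y_p = A*cos(3*x) + B*sin(3*x). Substituting and equating the coefficients of cos(3x) and sin(3x) gives A = -8/75, B = -4/75, so y_p = -8*cos(3*x)/75 - 4*sin(3*x)/75.

y = -8*cos(3*x)/75 - 4*sin(3*x)/75 + C1*exp(4*x) + C2*exp(6*x)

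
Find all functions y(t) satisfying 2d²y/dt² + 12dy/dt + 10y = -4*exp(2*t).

Divide through by 2: y'' + 6y' + 5y = -2*exp(2*t).
Characteristic equation r² + 6r + 5 = 0 factors as (r + 5)(r + 1) = 0, so r = -5, -1.
Hence y_h = C1*exp(-5*t) + C2*exp(-t).
Try y_p = A*exp(2*t). Substituting into the equation and dividing by exp(2*t) gives A = -2/21, so y_p = -2*exp(2*t)/21.

y = -2*exp(2*t)/21 + C1*exp(-5*t) + C2*exp(-t)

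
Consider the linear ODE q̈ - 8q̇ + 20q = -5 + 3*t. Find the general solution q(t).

Characteristic equation r² - 8r + 20 = 0 has discriminant (-8)² - 4·(20) = -16 < 0, so r = 4 ± 2i.
Hence q_h = C1*cos(2*t)*exp(4*t) + C2*exp(4*t)*sin(2*t).
For the particular solution try q_p = A0 + A1*t. Substituting and matching coefficients of each power of t gives A0 = -19/100, A1 = 3/20, so q_p = -19/100 + 3*t/20.

q = -19/100 + 3*t/20 + C1*cos(2*t)*exp(4*t) + C2*exp(4*t)*sin(2*t)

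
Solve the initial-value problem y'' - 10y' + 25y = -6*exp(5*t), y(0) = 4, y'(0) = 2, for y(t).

Characteristic equation r² - 10r + 25 = 0 has discriminant (-10)² - 4·(25) = 0, so r = 5 is a repeated root.
Hence y_h = (C1 + C2*t)*exp(5*t).
Since exp(5*t) solves the homogeneous equation (r = 5 is a root of multiplicity 2), multiply the trial by t^2. Try y_p = A*t^2*exp(5*t). Substituting into the equation and dividing by exp(5*t) gives A = -3, so y_p = -3*t^2*exp(5*t).
General solution: y = C1*exp(5*t) - 3*t^2*exp(5*t) + C2*t*exp(5*t).
Apply the initial conditions: y(0) = C1 = 4 and y'(0) = C2 + 5*C1 = 2. Solving gives C1 = 4, C2 = -18.

y = 4*exp(5*t) - 18*t*exp(5*t) - 3*t**2*exp(5*t)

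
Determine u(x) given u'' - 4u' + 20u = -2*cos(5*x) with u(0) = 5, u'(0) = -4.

Characteristic equation r² - 4r + 20 = 0 has discriminant (-4)² - 4·(20) = -64 < 0, so r = 2 ± 4i.
Hence u_h = C1*cos(4*x)*exp(2*x) + C2*exp(2*x)*sin(4*x).
Try u_p = A*cos(5*x) + B*sin(5*x). Substituting and equating the coefficients of cos(5x) and sin(5x) gives A = 2/85, B = 8/85, so u_p = 2*cos(5*x)/85 + 8*sin(5*x)/85.
General solution: u = 2*cos(5*x)/85 + 8*sin(5*x)/85 + C1*cos(4*x)*exp(2*x) + C2*exp(2*x)*sin(4*x).
Apply the initial conditions: u(0) = 2/85 + C1 = 5 and u'(0) = 8/17 + 2*C1 + 4*C2 = -4. Solving gives C1 = 423/85, C2 = -613/170.

u = 2*cos(5*x)/85 + 8*sin(5*x)/85 - 613*exp(2*x)*sin(4*x)/170 + 423*cos(4*x)*exp(2*x)/85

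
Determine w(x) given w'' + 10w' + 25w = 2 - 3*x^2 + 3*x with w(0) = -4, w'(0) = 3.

Characteristic equation r² + 10r + 25 = 0 has discriminant (10)² - 4·(25) = 0, so r = -5 is a repeated root.
Hence w_h = (C1 + C2*x)*exp(-5*x).
For the particular solution try w_p = A0 + A1*x + A2*x^2. Substituting and matching coefficients of each power of x gives A0 = 2/625, A1 = 27/125, A2 = -3/25, so w_p = 2/625 - 3*x^2/25 + 27*x/125.
General solution: w = 2/625 - 3*x^2/25 + 27*x/125 + C1*exp(-5*x) + C2*x*exp(-5*x).
Apply the initial conditions: w(0) = 2/625 + C1 = -4 and w'(0) = 27/125 + C2 - 5*C1 = 3. Solving gives C1 = -2502/625, C2 = -2154/125.

w = 2/625 - 2502*exp(-5*x)/625 - 3*x**2/25 + 27*x/125 - 2154*x*exp(-5*x)/125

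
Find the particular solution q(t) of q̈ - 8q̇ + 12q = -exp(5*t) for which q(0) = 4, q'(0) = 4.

Characteristic equation r² - 8r + 12 = 0 factors as (r - 6)(r - 2) = 0, so r = 6, 2.
Hence q_h = C1*exp(6*t) + C2*exp(2*t).
Try q_p = A*exp(5*t). Substituting into the equation and dividing by exp(5*t) gives A = 1/3, so q_p = exp(5*t)/3.
General solution: q = exp(5*t)/3 + C1*exp(6*t) + C2*exp(2*t).
Apply the initial conditions: q(0) = 1/3 + C1 + C2 = 4 and q'(0) = 5/3 + 2*C2 + 6*C1 = 4. Solving gives C1 = -5/4, C2 = 59/12.

q = -5*exp(6*t)/4 + exp(5*t)/3 + 59*exp(2*t)/12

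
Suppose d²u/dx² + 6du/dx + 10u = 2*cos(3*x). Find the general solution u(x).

u = 2*cos(3*x)/325 + 36*sin(3*x)/325 + C1*cos(x)*exp(-3*x) + C2*exp(-3*x)*sin(x)

Characteristic equation r² + 6r + 10 = 0 has discriminant (6)² - 4·(10) = -4 < 0, so r = -3 ± i.
Hence u_h = C1*cos(x)*exp(-3*x) + C2*exp(-3*x)*sin(x).
Try u_p = A*cos(3*x) + B*sin(3*x). Substituting and equating the coefficients of cos(3x) and sin(3x) gives A = 2/325, B = 36/325, so u_p = 2*cos(3*x)/325 + 36*sin(3*x)/325.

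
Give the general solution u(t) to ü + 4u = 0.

u = C1*cos(2*t) + C2*sin(2*t)

Characteristic equation r² + 4 = 0 has discriminant (0)² - 4·(4) = -16 < 0, so r = ± 2i.
Hence u_h = C1*cos(2*t) + C2*sin(2*t).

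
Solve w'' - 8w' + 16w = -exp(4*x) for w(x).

Characteristic equation r² - 8r + 16 = 0 has discriminant (-8)² - 4·(16) = 0, so r = 4 is a repeated root.
Hence w_h = (C1 + C2*x)*exp(4*x).
Since exp(4*x) solves the homogeneous equation (r = 4 is a root of multiplicity 2), multiply the trial by x^2. Try w_p = A*x^2*exp(4*x). Substituting into the equation and dividing by exp(4*x) gives A = -1/2, so w_p = -x^2*exp(4*x)/2.

w = C1*exp(4*x) - x**2*exp(4*x)/2 + C2*x*exp(4*x)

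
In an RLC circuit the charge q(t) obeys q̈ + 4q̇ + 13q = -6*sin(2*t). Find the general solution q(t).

q = -54*sin(2*t)/145 + 48*cos(2*t)/145 + C1*cos(3*t)*exp(-2*t) + C2*exp(-2*t)*sin(3*t)

Characteristic equation r² + 4r + 13 = 0 has discriminant (4)² - 4·(13) = -36 < 0, so r = -2 ± 3i.
Hence q_h = C1*cos(3*t)*exp(-2*t) + C2*exp(-2*t)*sin(3*t).
Try q_p = A*cos(2*t) + B*sin(2*t). Substituting and equating the coefficients of cos(2t) and sin(2t) gives A = 48/145, B = -54/145, so q_p = -54*sin(2*t)/145 + 48*cos(2*t)/145.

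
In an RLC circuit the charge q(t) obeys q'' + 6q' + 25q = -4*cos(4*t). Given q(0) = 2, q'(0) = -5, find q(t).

Characteristic equation r² + 6r + 25 = 0 has discriminant (6)² - 4·(25) = -64 < 0, so r = -3 ± 4i.
Hence q_h = C1*cos(4*t)*exp(-3*t) + C2*exp(-3*t)*sin(4*t).
Try q_p = A*cos(4*t) + B*sin(4*t). Substituting and equating the coefficients of cos(4t) and sin(4t) gives A = -4/73, B = -32/219, so q_p = -32*sin(4*t)/219 - 4*cos(4*t)/73.
General solution: q = -32*sin(4*t)/219 - 4*cos(4*t)/73 + C1*cos(4*t)*exp(-3*t) + C2*exp(-3*t)*sin(4*t).
Apply the initial conditions: q(0) = -4/73 + C1 = 2 and q'(0) = -128/219 - 3*C1 + 4*C2 = -5. Solving gives C1 = 150/73, C2 = 383/876.

q = -32*sin(4*t)/219 - 4*cos(4*t)/73 + 150*cos(4*t)*exp(-3*t)/73 + 383*exp(-3*t)*sin(4*t)/876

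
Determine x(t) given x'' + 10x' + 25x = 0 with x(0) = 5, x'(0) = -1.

x = 5*exp(-5*t) + 24*t*exp(-5*t)

Characteristic equation r² + 10r + 25 = 0 has discriminant (10)² - 4·(25) = 0, so r = -5 is a repeated root.
Hence x_h = (C1 + C2*t)*exp(-5*t).
Apply the initial conditions: x(0) = C1 = 5 and x'(0) = C2 - 5*C1 = -1. Solving gives C1 = 5, C2 = 24.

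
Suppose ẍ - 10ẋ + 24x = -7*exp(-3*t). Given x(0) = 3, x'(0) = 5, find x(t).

Characteristic equation r² - 10r + 24 = 0 factors as (r - 6)(r - 4) = 0, so r = 6, 4.
Hence x_h = C1*exp(6*t) + C2*exp(4*t).
Try x_p = A*exp(-3*t). Substituting into the equation and dividing by exp(-3*t) gives A = -1/9, so x_p = -exp(-3*t)/9.
General solution: x = -exp(-3*t)/9 + C1*exp(6*t) + C2*exp(4*t).
Apply the initial conditions: x(0) = -1/9 + C1 + C2 = 3 and x'(0) = 1/3 + 4*C2 + 6*C1 = 5. Solving gives C1 = -35/9, C2 = 7.

x = 7*exp(4*t) - 35*exp(6*t)/9 - exp(-3*t)/9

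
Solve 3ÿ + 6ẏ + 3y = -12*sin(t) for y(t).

Divide through by 3: y'' + 2y' + y = -4*sin(t).
Characteristic equation r² + 2r + 1 = 0 has discriminant (2)² - 4·(1) = 0, so r = -1 is a repeated root.
Hence y_h = (C1 + C2*t)*exp(-t).
Try y_p = A*cos(t) + B*sin(t). Substituting and equating the coefficients of cos(t) and sin(t) gives A = 2, B = 0, so y_p = 2*cos(t).

y = 2*cos(t) + C1*exp(-t) + C2*t*exp(-t)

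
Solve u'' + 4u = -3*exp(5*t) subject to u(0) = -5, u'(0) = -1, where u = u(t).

u = -142*cos(2*t)/29 - 7*sin(2*t)/29 - 3*exp(5*t)/29

Characteristic equation r² + 4 = 0 has discriminant (0)² - 4·(4) = -16 < 0, so r = ± 2i.
Hence u_h = C1*cos(2*t) + C2*sin(2*t).
Try u_p = A*exp(5*t). Substituting into the equation and dividing by exp(5*t) gives A = -3/29, so u_p = -3*exp(5*t)/29.
General solution: u = -3*exp(5*t)/29 + C1*cos(2*t) + C2*sin(2*t).
Apply the initial conditions: u(0) = -3/29 + C1 = -5 and u'(0) = -15/29 + 2*C2 = -1. Solving gives C1 = -142/29, C2 = -7/29.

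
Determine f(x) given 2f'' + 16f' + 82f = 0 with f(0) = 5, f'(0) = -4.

Divide through by 2: f'' + 8f' + 41f = 0.
Characteristic equation r² + 8r + 41 = 0 has discriminant (8)² - 4·(41) = -100 < 0, so r = -4 ± 5i.
Hence f_h = C1*cos(5*x)*exp(-4*x) + C2*exp(-4*x)*sin(5*x).
Apply the initial conditions: f(0) = C1 = 5 and f'(0) = -4*C1 + 5*C2 = -4. Solving gives C1 = 5, C2 = 16/5.

f = 5*cos(5*x)*exp(-4*x) + 16*exp(-4*x)*sin(5*x)/5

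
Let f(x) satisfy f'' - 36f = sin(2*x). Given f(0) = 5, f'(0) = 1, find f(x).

f = -sin(2*x)/40 + 193*exp(-6*x)/80 + 207*exp(6*x)/80

Characteristic equation r² - 36 = 0 factors as (r + 6)(r - 6) = 0, so r = -6, 6.
Hence f_h = C1*exp(-6*x) + C2*exp(6*x).
Try f_p = A*cos(2*x) + B*sin(2*x). Substituting and equating the coefficients of cos(2x) and sin(2x) gives A = 0, B = -1/40, so f_p = -sin(2*x)/40.
General solution: f = -sin(2*x)/40 + C1*exp(-6*x) + C2*exp(6*x).
Apply the initial conditions: f(0) = C1 + C2 = 5 and f'(0) = -1/20 - 6*C1 + 6*C2 = 1. Solving gives C1 = 193/80, C2 = 207/80.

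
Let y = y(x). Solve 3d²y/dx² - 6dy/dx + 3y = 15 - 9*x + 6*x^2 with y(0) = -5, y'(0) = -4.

y = 11 - 16*exp(x) + 2*x**2 + 5*x + 7*x*exp(x)

Divide through by 3: y'' - 2y' + y = 5 - 3*x + 2*x^2.
Characteristic equation r² - 2r + 1 = 0 has discriminant (-2)² - 4·(1) = 0, so r = 1 is a repeated root.
Hence y_h = (C1 + C2*x)*exp(x).
For the particular solution try y_p = A0 + A1*x + A2*x^2. Substituting and matching coefficients of each power of x gives A0 = 11, A1 = 5, A2 = 2, so y_p = 11 + 2*x^2 + 5*x.
General solution: y = 11 + 2*x^2 + 5*x + C1*exp(x) + C2*x*exp(x).
Apply the initial conditions: y(0) = 11 + C1 = -5 and y'(0) = 5 + C1 + C2 = -4. Solving gives C1 = -16, C2 = 7.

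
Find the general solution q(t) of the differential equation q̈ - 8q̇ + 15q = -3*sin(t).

q = -21*sin(t)/130 - 6*cos(t)/65 + C1*exp(3*t) + C2*exp(5*t)

Characteristic equation r² - 8r + 15 = 0 factors as (r - 3)(r - 5) = 0, so r = 3, 5.
Hence q_h = C1*exp(3*t) + C2*exp(5*t).
Try q_p = A*cos(t) + B*sin(t). Substituting and equating the coefficients of cos(t) and sin(t) gives A = -6/65, B = -21/130, so q_p = -21*sin(t)/130 - 6*cos(t)/65.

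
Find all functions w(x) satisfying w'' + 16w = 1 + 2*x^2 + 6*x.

w = 3/64 + x**2/8 + 3*x/8 + C1*cos(4*x) + C2*sin(4*x)

Characteristic equation r² + 16 = 0 has discriminant (0)² - 4·(16) = -64 < 0, so r = ± 4i.
Hence w_h = C1*cos(4*x) + C2*sin(4*x).
For the particular solution try w_p = A0 + A1*x + A2*x^2. Substituting and matching coefficients of each power of x gives A0 = 3/64, A1 = 3/8, A2 = 1/8, so w_p = 3/64 + x^2/8 + 3*x/8.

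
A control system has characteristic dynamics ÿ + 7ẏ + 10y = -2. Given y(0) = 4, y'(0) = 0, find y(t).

y = -1/5 + 7*exp(-2*t) - 14*exp(-5*t)/5

Characteristic equation r² + 7r + 10 = 0 factors as (r + 2)(r + 5) = 0, so r = -2, -5.
Hence y_h = C1*exp(-2*t) + C2*exp(-5*t).
For the particular solution try y_p = A0. Substituting and matching coefficients of each power of t gives A0 = -1/5, so y_p = -1/5.
General solution: y = -1/5 + C1*exp(-2*t) + C2*exp(-5*t).
Apply the initial conditions: y(0) = -1/5 + C1 + C2 = 4 and y'(0) = -5*C2 - 2*C1 = 0. Solving gives C1 = 7, C2 = -14/5.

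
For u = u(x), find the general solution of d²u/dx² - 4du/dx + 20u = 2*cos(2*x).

Characteristic equation r² - 4r + 20 = 0 has discriminant (-4)² - 4·(20) = -64 < 0, so r = 2 ± 4i.
Hence u_h = C1*cos(4*x)*exp(2*x) + C2*exp(2*x)*sin(4*x).
Try u_p = A*cos(2*x) + B*sin(2*x). Substituting and equating the coefficients of cos(2x) and sin(2x) gives A = 1/10, B = -1/20, so u_p = -sin(2*x)/20 + cos(2*x)/10.

u = -sin(2*x)/20 + cos(2*x)/10 + C1*cos(4*x)*exp(2*x) + C2*exp(2*x)*sin(4*x)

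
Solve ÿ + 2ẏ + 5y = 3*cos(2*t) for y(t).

y = 3*cos(2*t)/17 + 12*sin(2*t)/17 + C1*cos(2*t)*exp(-t) + C2*exp(-t)*sin(2*t)

Characteristic equation r² + 2r + 5 = 0 has discriminant (2)² - 4·(5) = -16 < 0, so r = -1 ± 2i.
Hence y_h = C1*cos(2*t)*exp(-t) + C2*exp(-t)*sin(2*t).
Try y_p = A*cos(2*t) + B*sin(2*t). Substituting and equating the coefficients of cos(2t) and sin(2t) gives A = 3/17, B = 12/17, so y_p = 3*cos(2*t)/17 + 12*sin(2*t)/17.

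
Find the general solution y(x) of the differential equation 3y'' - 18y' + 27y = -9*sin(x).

Divide through by 3: y'' - 6y' + 9y = -3*sin(x).
Characteristic equation r² - 6r + 9 = 0 has discriminant (-6)² - 4·(9) = 0, so r = 3 is a repeated root.
Hence y_h = (C1 + C2*x)*exp(3*x).
Try y_p = A*cos(x) + B*sin(x). Substituting and equating the coefficients of cos(x) and sin(x) gives A = -9/50, B = -6/25, so y_p = -9*cos(x)/50 - 6*sin(x)/25.

y = -9*cos(x)/50 - 6*sin(x)/25 + C1*exp(3*x) + C2*x*exp(3*x)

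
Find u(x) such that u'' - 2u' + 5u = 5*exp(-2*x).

u = 5*exp(-2*x)/13 + C1*cos(2*x)*exp(x) + C2*exp(x)*sin(2*x)

Characteristic equation r² - 2r + 5 = 0 has discriminant (-2)² - 4·(5) = -16 < 0, so r = 1 ± 2i.
Hence u_h = C1*cos(2*x)*exp(x) + C2*exp(x)*sin(2*x).
Try u_p = A*exp(-2*x). Substituting into the equation and dividing by exp(-2*x) gives A = 5/13, so u_p = 5*exp(-2*x)/13.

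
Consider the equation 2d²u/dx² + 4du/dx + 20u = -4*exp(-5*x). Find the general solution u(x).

u = -2*exp(-5*x)/25 + C1*cos(3*x)*exp(-x) + C2*exp(-x)*sin(3*x)

Divide through by 2: u'' + 2u' + 10u = -2*exp(-5*x).
Characteristic equation r² + 2r + 10 = 0 has discriminant (2)² - 4·(10) = -36 < 0, so r = -1 ± 3i.
Hence u_h = C1*cos(3*x)*exp(-x) + C2*exp(-x)*sin(3*x).
Try u_p = A*exp(-5*x). Substituting into the equation and dividing by exp(-5*x) gives A = -2/25, so u_p = -2*exp(-5*x)/25.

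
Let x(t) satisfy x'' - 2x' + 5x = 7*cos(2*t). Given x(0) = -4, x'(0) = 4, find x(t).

x = -28*sin(2*t)/17 + 7*cos(2*t)/17 - 75*cos(2*t)*exp(t)/17 + 199*exp(t)*sin(2*t)/34

Characteristic equation r² - 2r + 5 = 0 has discriminant (-2)² - 4·(5) = -16 < 0, so r = 1 ± 2i.
Hence x_h = C1*cos(2*t)*exp(t) + C2*exp(t)*sin(2*t).
Try x_p = A*cos(2*t) + B*sin(2*t). Substituting and equating the coefficients of cos(2t) and sin(2t) gives A = 7/17, B = -28/17, so x_p = -28*sin(2*t)/17 + 7*cos(2*t)/17.
General solution: x = -28*sin(2*t)/17 + 7*cos(2*t)/17 + C1*cos(2*t)*exp(t) + C2*exp(t)*sin(2*t).
Apply the initial conditions: x(0) = 7/17 + C1 = -4 and x'(0) = -56/17 + C1 + 2*C2 = 4. Solving gives C1 = -75/17, C2 = 199/34.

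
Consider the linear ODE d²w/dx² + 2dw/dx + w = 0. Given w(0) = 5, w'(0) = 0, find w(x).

Characteristic equation r² + 2r + 1 = 0 has discriminant (2)² - 4·(1) = 0, so r = -1 is a repeated root.
Hence w_h = (C1 + C2*x)*exp(-x).
Apply the initial conditions: w(0) = C1 = 5 and w'(0) = C2 - C1 = 0. Solving gives C1 = 5, C2 = 5.

w = 5*exp(-x) + 5*x*exp(-x)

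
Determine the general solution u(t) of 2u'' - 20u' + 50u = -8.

u = -4/25 + C1*exp(5*t) + C2*t*exp(5*t)

Divide through by 2: u'' - 10u' + 25u = -4.
Characteristic equation r² - 10r + 25 = 0 has discriminant (-10)² - 4·(25) = 0, so r = 5 is a repeated root.
Hence u_h = (C1 + C2*t)*exp(5*t).
For the particular solution try u_p = A0. Substituting and matching coefficients of each power of t gives A0 = -4/25, so u_p = -4/25.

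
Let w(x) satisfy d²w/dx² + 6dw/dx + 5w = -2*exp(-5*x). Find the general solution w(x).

w = C1*exp(-5*x) + C2*exp(-x) + x*exp(-5*x)/2

Characteristic equation r² + 6r + 5 = 0 factors as (r + 5)(r + 1) = 0, so r = -5, -1.
Hence w_h = C1*exp(-5*x) + C2*exp(-x).
Since exp(-5*x) solves the homogeneous equation (r = -5 is a root of multiplicity 1), multiply the trial by x. Try w_p = A*x*exp(-5*x). Substituting into the equation and dividing by exp(-5*x) gives A = 1/2, so w_p = x*exp(-5*x)/2.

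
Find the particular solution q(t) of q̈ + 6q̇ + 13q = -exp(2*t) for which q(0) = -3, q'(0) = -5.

Characteristic equation r² + 6r + 13 = 0 has discriminant (6)² - 4·(13) = -16 < 0, so r = -3 ± 2i.
Hence q_h = C1*cos(2*t)*exp(-3*t) + C2*exp(-3*t)*sin(2*t).
Try q_p = A*exp(2*t). Substituting into the equation and dividing by exp(2*t) gives A = -1/29, so q_p = -exp(2*t)/29.
General solution: q = -exp(2*t)/29 + C1*cos(2*t)*exp(-3*t) + C2*exp(-3*t)*sin(2*t).
Apply the initial conditions: q(0) = -1/29 + C1 = -3 and q'(0) = -2/29 - 3*C1 + 2*C2 = -5. Solving gives C1 = -86/29, C2 = -401/58.

q = -exp(2*t)/29 - 401*exp(-3*t)*sin(2*t)/58 - 86*cos(2*t)*exp(-3*t)/29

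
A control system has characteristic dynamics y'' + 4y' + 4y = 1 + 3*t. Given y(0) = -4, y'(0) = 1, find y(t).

Characteristic equation r² + 4r + 4 = 0 has discriminant (4)² - 4·(4) = 0, so r = -2 is a repeated root.
Hence y_h = (C1 + C2*t)*exp(-2*t).
For the particular solution try y_p = A0 + A1*t. Substituting and matching coefficients of each power of t gives A0 = -1/2, A1 = 3/4, so y_p = -1/2 + 3*t/4.
General solution: y = -1/2 + 3*t/4 + C1*exp(-2*t) + C2*t*exp(-2*t).
Apply the initial conditions: y(0) = -1/2 + C1 = -4 and y'(0) = 3/4 + C2 - 2*C1 = 1. Solving gives C1 = -7/2, C2 = -27/4.

y = -1/2 - 7*exp(-2*t)/2 + 3*t/4 - 27*t*exp(-2*t)/4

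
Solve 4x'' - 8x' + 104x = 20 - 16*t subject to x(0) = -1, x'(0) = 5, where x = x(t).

x = 61/338 - 2*t/13 - 399*cos(5*t)*exp(t)/338 + 2141*exp(t)*sin(5*t)/1690

Divide through by 4: x'' - 2x' + 26x = 5 - 4*t.
Characteristic equation r² - 2r + 26 = 0 has discriminant (-2)² - 4·(26) = -100 < 0, so r = 1 ± 5i.
Hence x_h = C1*cos(5*t)*exp(t) + C2*exp(t)*sin(5*t).
For the particular solution try x_p = A0 + A1*t. Substituting and matching coefficients of each power of t gives A0 = 61/338, A1 = -2/13, so x_p = 61/338 - 2*t/13.
General solution: x = 61/338 - 2*t/13 + C1*cos(5*t)*exp(t) + C2*exp(t)*sin(5*t).
Apply the initial conditions: x(0) = 61/338 + C1 = -1 and x'(0) = -2/13 + C1 + 5*C2 = 5. Solving gives C1 = -399/338, C2 = 2141/1690.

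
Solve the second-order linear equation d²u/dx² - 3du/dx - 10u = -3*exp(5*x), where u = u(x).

Characteristic equation r² - 3r - 10 = 0 factors as (r + 2)(r - 5) = 0, so r = -2, 5.
Hence u_h = C1*exp(-2*x) + C2*exp(5*x).
Since exp(5*x) solves the homogeneous equation (r = 5 is a root of multiplicity 1), multiply the trial by x. Try u_p = A*x*exp(5*x). Substituting into the equation and dividing by exp(5*x) gives A = -3/7, so u_p = -3*x*exp(5*x)/7.

u = C1*exp(-2*x) + C2*exp(5*x) - 3*x*exp(5*x)/7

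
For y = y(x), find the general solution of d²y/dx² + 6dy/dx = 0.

y = C2 + C1*exp(-6*x)

Characteristic equation r² + 6r = 0 factors as (r + 6)r = 0, so r = -6, 0.
Hence y_h = C1*exp(-6*x) + C2.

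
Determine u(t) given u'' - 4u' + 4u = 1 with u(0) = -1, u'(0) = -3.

u = 1/4 - 5*exp(2*t)/4 - t*exp(2*t)/2

Characteristic equation r² - 4r + 4 = 0 has discriminant (-4)² - 4·(4) = 0, so r = 2 is a repeated root.
Hence u_h = (C1 + C2*t)*exp(2*t).
For the particular solution try u_p = A0. Substituting and matching coefficients of each power of t gives A0 = 1/4, so u_p = 1/4.
General solution: u = 1/4 + C1*exp(2*t) + C2*t*exp(2*t).
Apply the initial conditions: u(0) = 1/4 + C1 = -1 and u'(0) = C2 + 2*C1 = -3. Solving gives C1 = -5/4, C2 = -1/2.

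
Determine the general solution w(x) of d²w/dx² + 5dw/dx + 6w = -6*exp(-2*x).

w = C1*exp(-2*x) + C2*exp(-3*x) - 6*x*exp(-2*x)

Characteristic equation r² + 5r + 6 = 0 factors as (r + 2)(r + 3) = 0, so r = -2, -3.
Hence w_h = C1*exp(-2*x) + C2*exp(-3*x).
Since exp(-2*x) solves the homogeneous equation (r = -2 is a root of multiplicity 1), multiply the trial by x. Try w_p = A*x*exp(-2*x). Substituting into the equation and dividing by exp(-2*x) gives A = -6, so w_p = -6*x*exp(-2*x).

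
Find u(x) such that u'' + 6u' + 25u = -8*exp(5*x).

u = -exp(5*x)/10 + C1*cos(4*x)*exp(-3*x) + C2*exp(-3*x)*sin(4*x)

Characteristic equation r² + 6r + 25 = 0 has discriminant (6)² - 4·(25) = -64 < 0, so r = -3 ± 4i.
Hence u_h = C1*cos(4*x)*exp(-3*x) + C2*exp(-3*x)*sin(4*x).
Try u_p = A*exp(5*x). Substituting into the equation and dividing by exp(5*x) gives A = -1/10, so u_p = -exp(5*x)/10.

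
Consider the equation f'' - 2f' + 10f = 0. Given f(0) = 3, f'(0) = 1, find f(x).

Characteristic equation r² - 2r + 10 = 0 has discriminant (-2)² - 4·(10) = -36 < 0, so r = 1 ± 3i.
Hence f_h = C1*cos(3*x)*exp(x) + C2*exp(x)*sin(3*x).
Apply the initial conditions: f(0) = C1 = 3 and f'(0) = C1 + 3*C2 = 1. Solving gives C1 = 3, C2 = -2/3.

f = 3*cos(3*x)*exp(x) - 2*exp(x)*sin(3*x)/3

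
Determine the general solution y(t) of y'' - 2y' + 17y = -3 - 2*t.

y = -55/289 - 2*t/17 + C1*cos(4*t)*exp(t) + C2*exp(t)*sin(4*t)

Characteristic equation r² - 2r + 17 = 0 has discriminant (-2)² - 4·(17) = -64 < 0, so r = 1 ± 4i.
Hence y_h = C1*cos(4*t)*exp(t) + C2*exp(t)*sin(4*t).
For the particular solution try y_p = A0 + A1*t. Substituting and matching coefficients of each power of t gives A0 = -55/289, A1 = -2/17, so y_p = -55/289 - 2*t/17.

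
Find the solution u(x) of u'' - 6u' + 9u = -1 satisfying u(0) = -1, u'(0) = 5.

Characteristic equation r² - 6r + 9 = 0 has discriminant (-6)² - 4·(9) = 0, so r = 3 is a repeated root.
Hence u_h = (C1 + C2*x)*exp(3*x).
For the particular solution try u_p = A0. Substituting and matching coefficients of each power of x gives A0 = -1/9, so u_p = -1/9.
General solution: u = -1/9 + C1*exp(3*x) + C2*x*exp(3*x).
Apply the initial conditions: u(0) = -1/9 + C1 = -1 and u'(0) = C2 + 3*C1 = 5. Solving gives C1 = -8/9, C2 = 23/3.

u = -1/9 - 8*exp(3*x)/9 + 23*x*exp(3*x)/3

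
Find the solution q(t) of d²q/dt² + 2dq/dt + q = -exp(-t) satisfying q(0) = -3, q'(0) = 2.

Characteristic equation r² + 2r + 1 = 0 has discriminant (2)² - 4·(1) = 0, so r = -1 is a repeated root.
Hence q_h = (C1 + C2*t)*exp(-t).
Since exp(-t) solves the homogeneous equation (r = -1 is a root of multiplicity 2), multiply the trial by t^2. Try q_p = A*t^2*exp(-t). Substituting into the equation and dividing by exp(-t) gives A = -1/2, so q_p = -t^2*exp(-t)/2.
General solution: q = C1*exp(-t) - t^2*exp(-t)/2 + C2*t*exp(-t).
Apply the initial conditions: q(0) = C1 = -3 and q'(0) = C2 - C1 = 2. Solving gives C1 = -3, C2 = -1.

q = -3*exp(-t) - t*exp(-t) - t**2*exp(-t)/2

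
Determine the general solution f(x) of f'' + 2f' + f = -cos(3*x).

f = -3*sin(3*x)/50 + 2*cos(3*x)/25 + C1*exp(-x) + C2*x*exp(-x)

Characteristic equation r² + 2r + 1 = 0 has discriminant (2)² - 4·(1) = 0, so r = -1 is a repeated root.
Hence f_h = (C1 + C2*x)*exp(-x).
Try f_p = A*cos(3*x) + B*sin(3*x). Substituting and equating the coefficients of cos(3x) and sin(3x) gives A = 2/25, B = -3/50, so f_p = -3*sin(3*x)/50 + 2*cos(3*x)/25.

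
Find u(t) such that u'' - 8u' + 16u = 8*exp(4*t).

Characteristic equation r² - 8r + 16 = 0 has discriminant (-8)² - 4·(16) = 0, so r = 4 is a repeated root.
Hence u_h = (C1 + C2*t)*exp(4*t).
Since exp(4*t) solves the homogeneous equation (r = 4 is a root of multiplicity 2), multiply the trial by t^2. Try u_p = A*t^2*exp(4*t). Substituting into the equation and dividing by exp(4*t) gives A = 4, so u_p = 4*t^2*exp(4*t).

u = C1*exp(4*t) + 4*t**2*exp(4*t) + C2*t*exp(4*t)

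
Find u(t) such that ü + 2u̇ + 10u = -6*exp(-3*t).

u = -6*exp(-3*t)/13 + C1*cos(3*t)*exp(-t) + C2*exp(-t)*sin(3*t)

Characteristic equation r² + 2r + 10 = 0 has discriminant (2)² - 4·(10) = -36 < 0, so r = -1 ± 3i.
Hence u_h = C1*cos(3*t)*exp(-t) + C2*exp(-t)*sin(3*t).
Try u_p = A*exp(-3*t). Substituting into the equation and dividing by exp(-3*t) gives A = -6/13, so u_p = -6*exp(-3*t)/13.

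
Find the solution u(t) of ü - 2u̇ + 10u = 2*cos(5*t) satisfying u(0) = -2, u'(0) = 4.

u = -6*cos(5*t)/65 - 4*sin(5*t)/65 - 124*cos(3*t)*exp(t)/65 + 404*exp(t)*sin(3*t)/195

Characteristic equation r² - 2r + 10 = 0 has discriminant (-2)² - 4·(10) = -36 < 0, so r = 1 ± 3i.
Hence u_h = C1*cos(3*t)*exp(t) + C2*exp(t)*sin(3*t).
Try u_p = A*cos(5*t) + B*sin(5*t). Substituting and equating the coefficients of cos(5t) and sin(5t) gives A = -6/65, B = -4/65, so u_p = -6*cos(5*t)/65 - 4*sin(5*t)/65.
General solution: u = -6*cos(5*t)/65 - 4*sin(5*t)/65 + C1*cos(3*t)*exp(t) + C2*exp(t)*sin(3*t).
Apply the initial conditions: u(0) = -6/65 + C1 = -2 and u'(0) = -4/13 + C1 + 3*C2 = 4. Solving gives C1 = -124/65, C2 = 404/195.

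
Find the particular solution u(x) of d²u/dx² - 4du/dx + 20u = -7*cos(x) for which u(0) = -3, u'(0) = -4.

u = -133*cos(x)/377 + 28*sin(x)/377 - 998*cos(4*x)*exp(2*x)/377 + 115*exp(2*x)*sin(4*x)/377

Characteristic equation r² - 4r + 20 = 0 has discriminant (-4)² - 4·(20) = -64 < 0, so r = 2 ± 4i.
Hence u_h = C1*cos(4*x)*exp(2*x) + C2*exp(2*x)*sin(4*x).
Try u_p = A*cos(x) + B*sin(x). Substituting and equating the coefficients of cos(x) and sin(x) gives A = -133/377, B = 28/377, so u_p = -133*cos(x)/377 + 28*sin(x)/377.
General solution: u = -133*cos(x)/377 + 28*sin(x)/377 + C1*cos(4*x)*exp(2*x) + C2*exp(2*x)*sin(4*x).
Apply the initial conditions: u(0) = -133/377 + C1 = -3 and u'(0) = 28/377 + 2*C1 + 4*C2 = -4. Solving gives C1 = -998/377, C2 = 115/377.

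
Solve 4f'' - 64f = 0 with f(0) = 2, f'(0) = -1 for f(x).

f = 7*exp(4*x)/8 + 9*exp(-4*x)/8

Divide through by 4: f'' - 16f = 0.
Characteristic equation r² - 16 = 0 factors as (r + 4)(r - 4) = 0, so r = -4, 4.
Hence f_h = C1*exp(-4*x) + C2*exp(4*x).
Apply the initial conditions: f(0) = C1 + C2 = 2 and f'(0) = -4*C1 + 4*C2 = -1. Solving gives C1 = 9/8, C2 = 7/8.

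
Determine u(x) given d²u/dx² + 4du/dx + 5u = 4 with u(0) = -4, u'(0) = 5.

Characteristic equation r² + 4r + 5 = 0 has discriminant (4)² - 4·(5) = -4 < 0, so r = -2 ± i.
Hence u_h = C1*cos(x)*exp(-2*x) + C2*exp(-2*x)*sin(x).
For the particular solution try u_p = A0. Substituting and matching coefficients of each power of x gives A0 = 4/5, so u_p = 4/5.
General solution: u = 4/5 + C1*cos(x)*exp(-2*x) + C2*exp(-2*x)*sin(x).
Apply the initial conditions: u(0) = 4/5 + C1 = -4 and u'(0) = C2 - 2*C1 = 5. Solving gives C1 = -24/5, C2 = -23/5.

u = 4/5 - 24*cos(x)*exp(-2*x)/5 - 23*exp(-2*x)*sin(x)/5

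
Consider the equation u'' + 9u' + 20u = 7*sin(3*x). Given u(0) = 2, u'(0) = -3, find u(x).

u = -191*exp(-5*x)/34 - 189*cos(3*x)/850 + 77*sin(3*x)/850 + 196*exp(-4*x)/25

Characteristic equation r² + 9r + 20 = 0 factors as (r + 4)(r + 5) = 0, so r = -4, -5.
Hence u_h = C1*exp(-4*x) + C2*exp(-5*x).
Try u_p = A*cos(3*x) + B*sin(3*x). Substituting and equating the coefficients of cos(3x) and sin(3x) gives A = -189/850, B = 77/850, so u_p = -189*cos(3*x)/850 + 77*sin(3*x)/850.
General solution: u = -189*cos(3*x)/850 + 77*sin(3*x)/850 + C1*exp(-4*x) + C2*exp(-5*x).
Apply the initial conditions: u(0) = -189/850 + C1 + C2 = 2 and u'(0) = 231/850 - 5*C2 - 4*C1 = -3. Solving gives C1 = 196/25, C2 = -191/34.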